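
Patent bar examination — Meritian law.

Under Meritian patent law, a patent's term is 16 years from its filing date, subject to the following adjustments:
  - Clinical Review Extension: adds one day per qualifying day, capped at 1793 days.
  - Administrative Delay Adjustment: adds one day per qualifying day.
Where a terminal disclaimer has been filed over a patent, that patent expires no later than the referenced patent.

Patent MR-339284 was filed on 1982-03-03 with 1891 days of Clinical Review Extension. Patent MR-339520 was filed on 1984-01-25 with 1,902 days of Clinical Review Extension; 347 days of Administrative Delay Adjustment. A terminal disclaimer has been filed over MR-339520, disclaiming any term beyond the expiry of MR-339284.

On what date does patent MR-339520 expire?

Natural term of MR-339520:
  Base: filing + 16 years → 25 January 2000.
  Clinical Review Extension: 1902 days claimed exceeds the 1793-day cap, so +1793 days → 22 December 2004.
  Administrative Delay Adjustment: +347 days → 4 December 2005.
Expiry of referenced patent MR-339284:
  Base: filing + 16 years → 3 March 1998.
  Clinical Review Extension: 1891 days claimed exceeds the 1793-day cap, so +1793 days → 29 January 2003.
Terminal disclaimer: MR-339520 expires on the earlier of 4 December 2005 and 29 January 2003.

2003-01-29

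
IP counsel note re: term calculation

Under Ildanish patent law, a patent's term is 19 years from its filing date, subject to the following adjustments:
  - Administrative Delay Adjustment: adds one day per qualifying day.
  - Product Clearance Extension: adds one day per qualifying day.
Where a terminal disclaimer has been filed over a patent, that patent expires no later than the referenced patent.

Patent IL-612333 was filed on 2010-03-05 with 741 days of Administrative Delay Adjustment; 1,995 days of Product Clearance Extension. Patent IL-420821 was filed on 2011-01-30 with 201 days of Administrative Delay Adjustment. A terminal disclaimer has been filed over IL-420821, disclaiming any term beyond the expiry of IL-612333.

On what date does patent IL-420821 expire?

2030-08-19

Natural term of IL-420821:
  Base: filing + 19 years → 30 January 2030.
  Administrative Delay Adjustment: +201 days → 19 August 2030.
Expiry of referenced patent IL-612333:
  Base: filing + 19 years → 5 March 2029.
  Administrative Delay Adjustment: +741 days → 16 March 2031.
  Product Clearance Extension: +1995 days → 31 August 2036.
Terminal disclaimer: IL-420821 expires on the earlier of 19 August 2030 and 31 August 2036.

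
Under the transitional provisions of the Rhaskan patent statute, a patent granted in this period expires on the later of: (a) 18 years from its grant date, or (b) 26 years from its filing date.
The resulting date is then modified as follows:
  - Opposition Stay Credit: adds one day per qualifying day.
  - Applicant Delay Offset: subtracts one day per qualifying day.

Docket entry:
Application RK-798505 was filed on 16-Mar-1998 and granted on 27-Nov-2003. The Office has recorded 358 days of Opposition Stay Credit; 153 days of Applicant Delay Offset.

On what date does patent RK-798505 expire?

(a) grant + 18 years → 27 November 2021.
(b) filing + 26 years → 16 March 2024.
Later of the two: 16 March 2024.
Opposition Stay Credit: +358 days → 9 March 2025.
Applicant Delay Offset: −153 days → 7 October 2024.

2024-10-07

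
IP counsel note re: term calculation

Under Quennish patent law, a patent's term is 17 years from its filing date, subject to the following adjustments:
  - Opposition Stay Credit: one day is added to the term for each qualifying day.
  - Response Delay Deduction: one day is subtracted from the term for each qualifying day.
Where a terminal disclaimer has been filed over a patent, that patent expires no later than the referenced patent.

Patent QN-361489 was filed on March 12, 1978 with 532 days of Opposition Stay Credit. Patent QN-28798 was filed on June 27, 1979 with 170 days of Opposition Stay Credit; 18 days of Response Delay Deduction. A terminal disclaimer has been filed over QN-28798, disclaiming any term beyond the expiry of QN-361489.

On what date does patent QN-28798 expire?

Natural term of QN-28798:
  Base: filing + 17 years → 27 June 1996.
  Opposition Stay Credit: +170 days → 14 December 1996.
  Response Delay Deduction: −18 days → 26 November 1996.
Expiry of referenced patent QN-361489:
  Base: filing + 17 years → 12 March 1995.
  Opposition Stay Credit: +532 days → 25 August 1996.
Terminal disclaimer: QN-28798 expires on the earlier of 26 November 1996 and 25 August 1996.

August 25, 1996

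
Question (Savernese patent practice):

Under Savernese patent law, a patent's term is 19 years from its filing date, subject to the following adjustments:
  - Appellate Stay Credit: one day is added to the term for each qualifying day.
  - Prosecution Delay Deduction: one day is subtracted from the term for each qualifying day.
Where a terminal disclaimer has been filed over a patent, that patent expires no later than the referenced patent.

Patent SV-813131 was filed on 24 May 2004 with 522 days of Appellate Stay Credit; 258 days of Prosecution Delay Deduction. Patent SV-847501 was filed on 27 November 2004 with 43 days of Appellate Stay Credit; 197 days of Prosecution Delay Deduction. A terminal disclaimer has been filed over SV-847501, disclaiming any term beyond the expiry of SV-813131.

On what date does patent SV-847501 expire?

Natural term of SV-847501:
  Base: filing + 19 years → 27 November 2023.
  Appellate Stay Credit: +43 days → 9 January 2024.
  Prosecution Delay Deduction: −197 days → 26 June 2023.
Expiry of referenced patent SV-813131:
  Base: filing + 19 years → 24 May 2023.
  Appellate Stay Credit: +522 days → 27 October 2024.
  Prosecution Delay Deduction: −258 days → 12 February 2024.
Terminal disclaimer: SV-847501 expires on the earlier of 26 June 2023 and 12 February 2024.

2023-06-26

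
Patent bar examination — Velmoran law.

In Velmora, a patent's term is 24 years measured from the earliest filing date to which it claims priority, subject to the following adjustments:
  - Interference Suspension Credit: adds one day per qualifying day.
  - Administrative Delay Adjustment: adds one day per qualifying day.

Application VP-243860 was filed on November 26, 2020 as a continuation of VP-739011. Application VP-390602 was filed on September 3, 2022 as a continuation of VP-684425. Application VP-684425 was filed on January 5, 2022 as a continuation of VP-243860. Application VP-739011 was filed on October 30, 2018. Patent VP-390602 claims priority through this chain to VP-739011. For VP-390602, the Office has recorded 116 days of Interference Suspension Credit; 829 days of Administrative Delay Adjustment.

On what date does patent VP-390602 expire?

2045-06-01

Earliest priority filing: 30 October 2018.
Base term: 30 October 2018 + 24 years → 30 October 2042.
Interference Suspension Credit: +116 days → 23 February 2043.
Administrative Delay Adjustment: +829 days → 1 June 2045.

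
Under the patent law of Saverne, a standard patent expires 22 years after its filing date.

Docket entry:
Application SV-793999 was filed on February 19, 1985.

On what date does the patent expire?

Filing date + 22 years → 19 February 2007.

February 19, 2007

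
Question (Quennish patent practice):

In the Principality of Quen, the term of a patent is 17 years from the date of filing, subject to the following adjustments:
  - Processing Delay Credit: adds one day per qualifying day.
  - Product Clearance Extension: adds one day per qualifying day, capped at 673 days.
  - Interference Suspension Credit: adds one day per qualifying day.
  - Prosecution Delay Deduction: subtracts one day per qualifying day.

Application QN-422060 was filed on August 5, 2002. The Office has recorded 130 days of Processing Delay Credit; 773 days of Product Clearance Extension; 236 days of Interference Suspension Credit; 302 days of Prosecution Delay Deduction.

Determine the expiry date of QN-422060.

2021-08-11

Base term: filing date + 17 years → 5 August 2019.
Processing Delay Credit: +130 days → 13 December 2019.
Product Clearance Extension: 773 days claimed exceeds the 673-day cap, so +673 days → 16 October 2021.
Interference Suspension Credit: +236 days → 9 June 2022.
Prosecution Delay Deduction: −302 days → 11 August 2021.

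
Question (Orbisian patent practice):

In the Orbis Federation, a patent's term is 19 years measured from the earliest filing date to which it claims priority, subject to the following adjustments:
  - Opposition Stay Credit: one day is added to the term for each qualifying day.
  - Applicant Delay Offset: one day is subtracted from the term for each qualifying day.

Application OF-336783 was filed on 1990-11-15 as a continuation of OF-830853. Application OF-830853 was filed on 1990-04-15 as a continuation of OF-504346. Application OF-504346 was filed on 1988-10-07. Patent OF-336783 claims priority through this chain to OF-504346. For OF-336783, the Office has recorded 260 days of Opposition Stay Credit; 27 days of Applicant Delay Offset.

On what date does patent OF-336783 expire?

2008-05-27

Earliest priority filing: 7 October 1988.
Base term: 7 October 1988 + 19 years → 7 October 2007.
Opposition Stay Credit: +260 days → 23 June 2008.
Applicant Delay Offset: −27 days → 27 May 2008.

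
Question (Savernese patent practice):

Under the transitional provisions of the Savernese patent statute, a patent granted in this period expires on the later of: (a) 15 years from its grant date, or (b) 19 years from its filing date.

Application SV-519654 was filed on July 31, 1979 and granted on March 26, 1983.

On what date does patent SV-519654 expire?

1998-07-31

(a) grant + 15 years → 26 March 1998.
(b) filing + 19 years → 31 July 1998.
Later of the two: 31 July 1998.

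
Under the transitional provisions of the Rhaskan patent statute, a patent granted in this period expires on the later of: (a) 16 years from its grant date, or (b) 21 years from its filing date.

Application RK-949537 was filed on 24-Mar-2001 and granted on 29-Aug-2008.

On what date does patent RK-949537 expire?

(a) grant + 16 years → 29 August 2024.
(b) filing + 21 years → 24 March 2022.
Later of the two: 29 August 2024.

August 29, 2024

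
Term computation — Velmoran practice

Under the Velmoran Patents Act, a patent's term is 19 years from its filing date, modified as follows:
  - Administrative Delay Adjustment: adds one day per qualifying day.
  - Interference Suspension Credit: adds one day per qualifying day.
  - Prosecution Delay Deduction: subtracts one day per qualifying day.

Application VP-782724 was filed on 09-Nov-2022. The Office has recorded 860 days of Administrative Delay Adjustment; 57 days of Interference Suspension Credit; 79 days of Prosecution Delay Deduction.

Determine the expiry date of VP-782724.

2044-02-25

Base term: filing date + 19 years → 9 November 2041.
Administrative Delay Adjustment: +860 days → 18 March 2044.
Interference Suspension Credit: +57 days → 14 May 2044.
Prosecution Delay Deduction: −79 days → 25 February 2044.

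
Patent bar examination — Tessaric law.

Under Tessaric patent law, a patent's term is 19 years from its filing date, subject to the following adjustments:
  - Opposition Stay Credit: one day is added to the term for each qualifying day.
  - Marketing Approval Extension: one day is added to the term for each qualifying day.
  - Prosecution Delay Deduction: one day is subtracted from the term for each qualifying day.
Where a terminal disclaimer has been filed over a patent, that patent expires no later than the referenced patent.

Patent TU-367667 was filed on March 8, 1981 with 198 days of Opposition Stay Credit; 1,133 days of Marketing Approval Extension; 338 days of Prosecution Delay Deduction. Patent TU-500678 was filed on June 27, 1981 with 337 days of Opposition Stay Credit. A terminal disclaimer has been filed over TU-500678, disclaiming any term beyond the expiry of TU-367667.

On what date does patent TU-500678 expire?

May 30, 2001

Natural term of TU-500678:
  Base: filing + 19 years → 27 June 2000.
  Opposition Stay Credit: +337 days → 30 May 2001.
Expiry of referenced patent TU-367667:
  Base: filing + 19 years → 8 March 2000.
  Opposition Stay Credit: +198 days → 22 September 2000.
  Marketing Approval Extension: +1133 days → 30 October 2003.
  Prosecution Delay Deduction: −338 days → 26 November 2002.
Terminal disclaimer: TU-500678 expires on the earlier of 30 May 2001 and 26 November 2002.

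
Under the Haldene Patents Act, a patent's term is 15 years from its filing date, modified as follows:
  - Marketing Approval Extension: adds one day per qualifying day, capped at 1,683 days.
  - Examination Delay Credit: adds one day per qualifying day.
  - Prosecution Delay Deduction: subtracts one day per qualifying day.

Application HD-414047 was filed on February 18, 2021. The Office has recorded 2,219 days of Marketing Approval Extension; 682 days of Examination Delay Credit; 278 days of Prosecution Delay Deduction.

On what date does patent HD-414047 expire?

2041-11-05

Base term: filing date + 15 years → 18 February 2036.
Marketing Approval Extension: 2219 days claimed exceeds the 1683-day cap, so +1683 days → 27 September 2040.
Examination Delay Credit: +682 days → 10 August 2042.
Prosecution Delay Deduction: −278 days → 5 November 2041.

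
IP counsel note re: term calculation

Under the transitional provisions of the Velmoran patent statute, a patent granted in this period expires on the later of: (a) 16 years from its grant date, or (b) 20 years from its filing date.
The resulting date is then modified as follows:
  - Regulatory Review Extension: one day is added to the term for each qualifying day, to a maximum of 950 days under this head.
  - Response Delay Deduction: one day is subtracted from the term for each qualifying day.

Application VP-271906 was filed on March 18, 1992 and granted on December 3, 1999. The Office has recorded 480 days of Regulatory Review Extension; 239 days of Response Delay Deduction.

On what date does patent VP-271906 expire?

(a) grant + 16 years → 3 December 2015.
(b) filing + 20 years → 18 March 2012.
Later of the two: 3 December 2015.
Regulatory Review Extension: 480 days (within the 950-day cap) → +480 days → 27 March 2017.
Response Delay Deduction: −239 days → 31 July 2016.

2016-07-31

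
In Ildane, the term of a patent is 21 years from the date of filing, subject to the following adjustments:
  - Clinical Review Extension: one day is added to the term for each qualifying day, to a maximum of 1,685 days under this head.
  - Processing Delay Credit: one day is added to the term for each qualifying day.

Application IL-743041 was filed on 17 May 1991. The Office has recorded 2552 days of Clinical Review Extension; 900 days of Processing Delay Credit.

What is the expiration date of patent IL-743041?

Base term: filing date + 21 years → 17 May 2012.
Clinical Review Extension: 2552 days claimed exceeds the 1685-day cap, so +1685 days → 27 December 2016.
Processing Delay Credit: +900 days → 15 June 2019.

2019-06-15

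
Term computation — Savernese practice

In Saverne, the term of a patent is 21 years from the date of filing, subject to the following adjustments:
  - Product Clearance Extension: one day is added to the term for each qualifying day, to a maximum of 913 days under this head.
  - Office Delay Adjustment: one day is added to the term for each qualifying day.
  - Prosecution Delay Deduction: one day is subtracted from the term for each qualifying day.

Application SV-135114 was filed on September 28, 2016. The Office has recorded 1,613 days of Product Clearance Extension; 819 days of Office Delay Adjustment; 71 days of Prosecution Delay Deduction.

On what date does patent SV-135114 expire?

April 16, 2042

Base term: filing date + 21 years → 28 September 2037.
Product Clearance Extension: 1613 days claimed exceeds the 913-day cap, so +913 days → 29 March 2040.
Office Delay Adjustment: +819 days → 26 June 2042.
Prosecution Delay Deduction: −71 days → 16 April 2042.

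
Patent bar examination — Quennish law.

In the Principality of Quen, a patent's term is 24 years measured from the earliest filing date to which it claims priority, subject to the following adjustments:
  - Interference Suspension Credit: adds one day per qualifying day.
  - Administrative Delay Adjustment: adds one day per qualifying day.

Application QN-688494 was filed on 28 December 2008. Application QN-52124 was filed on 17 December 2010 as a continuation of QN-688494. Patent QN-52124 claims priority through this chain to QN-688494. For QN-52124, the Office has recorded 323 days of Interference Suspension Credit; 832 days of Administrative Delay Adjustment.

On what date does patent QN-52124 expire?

Earliest priority filing: 28 December 2008.
Base term: 28 December 2008 + 24 years → 28 December 2032.
Interference Suspension Credit: +323 days → 16 November 2033.
Administrative Delay Adjustment: +832 days → 26 February 2036.

February 26, 2036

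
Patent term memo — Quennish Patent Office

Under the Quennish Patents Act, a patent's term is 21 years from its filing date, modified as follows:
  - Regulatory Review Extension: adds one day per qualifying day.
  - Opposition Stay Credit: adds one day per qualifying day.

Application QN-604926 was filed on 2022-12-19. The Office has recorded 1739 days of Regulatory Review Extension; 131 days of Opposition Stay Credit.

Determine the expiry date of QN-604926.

Base term: filing date + 21 years → 19 December 2043.
Regulatory Review Extension: +1739 days → 22 September 2048.
Opposition Stay Credit: +131 days → 31 January 2049.

January 31, 2049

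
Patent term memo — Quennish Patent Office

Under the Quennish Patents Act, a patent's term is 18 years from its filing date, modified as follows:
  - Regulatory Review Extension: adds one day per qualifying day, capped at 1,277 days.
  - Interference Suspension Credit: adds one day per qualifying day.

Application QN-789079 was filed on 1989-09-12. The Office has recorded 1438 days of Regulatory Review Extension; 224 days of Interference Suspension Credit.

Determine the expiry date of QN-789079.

2011-10-22

Base term: filing date + 18 years → 12 September 2007.
Regulatory Review Extension: 1438 days claimed exceeds the 1277-day cap, so +1277 days → 12 March 2011.
Interference Suspension Credit: +224 days → 22 October 2011.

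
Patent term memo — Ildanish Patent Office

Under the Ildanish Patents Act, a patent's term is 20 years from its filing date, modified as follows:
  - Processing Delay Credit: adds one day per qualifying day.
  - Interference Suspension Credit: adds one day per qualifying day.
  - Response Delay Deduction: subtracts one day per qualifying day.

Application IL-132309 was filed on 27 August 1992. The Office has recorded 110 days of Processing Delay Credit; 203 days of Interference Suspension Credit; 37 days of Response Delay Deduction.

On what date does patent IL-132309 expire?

2013-05-30

Base term: filing date + 20 years → 27 August 2012.
Processing Delay Credit: +110 days → 15 December 2012.
Interference Suspension Credit: +203 days → 6 July 2013.
Response Delay Deduction: −37 days → 30 May 2013.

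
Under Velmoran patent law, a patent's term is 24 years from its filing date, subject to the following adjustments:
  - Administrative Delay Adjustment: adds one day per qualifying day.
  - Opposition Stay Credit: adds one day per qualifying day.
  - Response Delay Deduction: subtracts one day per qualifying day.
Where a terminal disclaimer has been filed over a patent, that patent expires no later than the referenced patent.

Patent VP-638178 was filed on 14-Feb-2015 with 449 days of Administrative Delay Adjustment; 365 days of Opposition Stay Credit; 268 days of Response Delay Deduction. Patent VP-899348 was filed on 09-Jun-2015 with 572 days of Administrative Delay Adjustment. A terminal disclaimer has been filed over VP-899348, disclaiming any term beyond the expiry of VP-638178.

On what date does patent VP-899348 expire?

2040-08-13

Natural term of VP-899348:
  Base: filing + 24 years → 9 June 2039.
  Administrative Delay Adjustment: +572 days → 1 January 2041.
Expiry of referenced patent VP-638178:
  Base: filing + 24 years → 14 February 2039.
  Administrative Delay Adjustment: +449 days → 8 May 2040.
  Opposition Stay Credit: +365 days → 8 May 2041.
  Response Delay Deduction: −268 days → 13 August 2040.
Terminal disclaimer: VP-899348 expires on the earlier of 1 January 2041 and 13 August 2040.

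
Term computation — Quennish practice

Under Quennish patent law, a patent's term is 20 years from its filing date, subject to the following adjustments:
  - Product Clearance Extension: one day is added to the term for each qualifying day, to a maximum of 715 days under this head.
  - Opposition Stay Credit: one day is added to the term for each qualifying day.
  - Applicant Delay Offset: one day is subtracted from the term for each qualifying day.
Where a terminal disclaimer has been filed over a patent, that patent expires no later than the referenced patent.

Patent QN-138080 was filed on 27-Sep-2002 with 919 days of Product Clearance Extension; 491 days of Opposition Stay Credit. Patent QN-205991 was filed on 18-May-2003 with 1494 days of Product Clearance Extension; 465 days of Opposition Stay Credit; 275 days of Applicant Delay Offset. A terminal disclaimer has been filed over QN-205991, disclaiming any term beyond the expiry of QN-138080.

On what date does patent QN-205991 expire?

November 8, 2025

Natural term of QN-205991:
  Base: filing + 20 years → 18 May 2023.
  Product Clearance Extension: 1494 days claimed exceeds the 715-day cap, so +715 days → 2 May 2025.
  Opposition Stay Credit: +465 days → 10 August 2026.
  Applicant Delay Offset: −275 days → 8 November 2025.
Expiry of referenced patent QN-138080:
  Base: filing + 20 years → 27 September 2022.
  Product Clearance Extension: 919 days claimed exceeds the 715-day cap, so +715 days → 11 September 2024.
  Opposition Stay Credit: +491 days → 15 January 2026.
Terminal disclaimer: QN-205991 expires on the earlier of 8 November 2025 and 15 January 2026.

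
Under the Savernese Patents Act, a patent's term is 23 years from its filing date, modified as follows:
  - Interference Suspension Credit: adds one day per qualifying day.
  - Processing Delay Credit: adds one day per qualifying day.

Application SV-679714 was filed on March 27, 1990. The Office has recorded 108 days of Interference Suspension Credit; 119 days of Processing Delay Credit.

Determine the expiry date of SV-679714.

November 9, 2013

Base term: filing date + 23 years → 27 March 2013.
Interference Suspension Credit: +108 days → 13 July 2013.
Processing Delay Credit: +119 days → 9 November 2013.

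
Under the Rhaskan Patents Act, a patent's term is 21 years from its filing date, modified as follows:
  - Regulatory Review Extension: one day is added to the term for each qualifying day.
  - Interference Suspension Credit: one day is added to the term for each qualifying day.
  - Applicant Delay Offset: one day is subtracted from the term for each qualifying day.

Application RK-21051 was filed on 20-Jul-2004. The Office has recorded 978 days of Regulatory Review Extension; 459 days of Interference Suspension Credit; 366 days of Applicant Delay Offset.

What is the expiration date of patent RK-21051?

June 25, 2028

Base term: filing date + 21 years → 20 July 2025.
Regulatory Review Extension: +978 days → 24 March 2028.
Interference Suspension Credit: +459 days → 26 June 2029.
Applicant Delay Offset: −366 days → 25 June 2028.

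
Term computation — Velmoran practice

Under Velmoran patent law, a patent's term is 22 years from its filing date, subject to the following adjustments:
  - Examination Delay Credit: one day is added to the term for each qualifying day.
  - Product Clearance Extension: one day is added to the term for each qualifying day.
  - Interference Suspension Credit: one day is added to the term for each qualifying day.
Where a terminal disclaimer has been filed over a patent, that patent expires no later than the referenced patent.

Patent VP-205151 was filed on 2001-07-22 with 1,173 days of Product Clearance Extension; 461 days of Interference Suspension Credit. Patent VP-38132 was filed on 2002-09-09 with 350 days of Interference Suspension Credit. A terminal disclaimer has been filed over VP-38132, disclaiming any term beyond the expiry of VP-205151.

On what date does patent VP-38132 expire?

2025-08-25

Natural term of VP-38132:
  Base: filing + 22 years → 9 September 2024.
  Interference Suspension Credit: +350 days → 25 August 2025.
Expiry of referenced patent VP-205151:
  Base: filing + 22 years → 22 July 2023.
  Product Clearance Extension: +1173 days → 7 October 2026.
  Interference Suspension Credit: +461 days → 11 January 2028.
Terminal disclaimer: VP-38132 expires on the earlier of 25 August 2025 and 11 January 2028.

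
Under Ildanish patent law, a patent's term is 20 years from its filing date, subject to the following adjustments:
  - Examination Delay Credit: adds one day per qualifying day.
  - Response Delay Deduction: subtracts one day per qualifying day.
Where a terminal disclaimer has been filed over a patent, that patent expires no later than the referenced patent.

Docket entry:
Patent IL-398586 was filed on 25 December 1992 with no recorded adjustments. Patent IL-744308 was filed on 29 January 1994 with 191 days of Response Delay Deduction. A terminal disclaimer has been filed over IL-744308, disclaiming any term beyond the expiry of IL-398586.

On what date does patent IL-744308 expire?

Natural term of IL-744308:
  Base: filing + 20 years → 29 January 2014.
  Response Delay Deduction: −191 days → 22 July 2013.
Expiry of referenced patent IL-398586:
  Base: filing + 20 years → 25 December 2012.
Terminal disclaimer: IL-744308 expires on the earlier of 22 July 2013 and 25 December 2012.

2012-12-25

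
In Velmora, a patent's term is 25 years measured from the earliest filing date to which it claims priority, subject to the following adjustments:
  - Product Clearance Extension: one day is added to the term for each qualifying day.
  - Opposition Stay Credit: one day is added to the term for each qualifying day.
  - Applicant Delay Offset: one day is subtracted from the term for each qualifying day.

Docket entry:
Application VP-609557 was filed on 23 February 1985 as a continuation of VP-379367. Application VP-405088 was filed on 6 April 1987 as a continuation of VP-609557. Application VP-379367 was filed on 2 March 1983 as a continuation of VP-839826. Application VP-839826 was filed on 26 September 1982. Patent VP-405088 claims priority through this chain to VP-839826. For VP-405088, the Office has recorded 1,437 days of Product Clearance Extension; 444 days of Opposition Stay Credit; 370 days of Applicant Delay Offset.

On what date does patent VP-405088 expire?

Earliest priority filing: 26 September 1982.
Base term: 26 September 1982 + 25 years → 26 September 2007.
Product Clearance Extension: +1437 days → 2 September 2011.
Opposition Stay Credit: +444 days → 19 November 2012.
Applicant Delay Offset: −370 days → 15 November 2011.

November 15, 2011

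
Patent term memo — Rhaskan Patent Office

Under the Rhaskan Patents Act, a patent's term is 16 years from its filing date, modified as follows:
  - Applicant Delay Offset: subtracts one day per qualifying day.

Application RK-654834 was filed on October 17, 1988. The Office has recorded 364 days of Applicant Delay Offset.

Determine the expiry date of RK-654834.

2003-10-19

Base term: filing date + 16 years → 17 October 2004.
Applicant Delay Offset: −364 days → 19 October 2003.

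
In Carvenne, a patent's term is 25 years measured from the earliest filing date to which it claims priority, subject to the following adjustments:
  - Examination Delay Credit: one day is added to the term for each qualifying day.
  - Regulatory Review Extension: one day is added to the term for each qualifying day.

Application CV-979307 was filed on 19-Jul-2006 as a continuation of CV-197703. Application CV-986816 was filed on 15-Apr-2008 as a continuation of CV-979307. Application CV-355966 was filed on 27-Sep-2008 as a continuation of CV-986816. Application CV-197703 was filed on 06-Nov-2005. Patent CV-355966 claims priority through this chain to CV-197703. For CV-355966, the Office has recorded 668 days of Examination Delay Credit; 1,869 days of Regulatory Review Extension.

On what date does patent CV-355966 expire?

Earliest priority filing: 6 November 2005.
Base term: 6 November 2005 + 25 years → 6 November 2030.
Examination Delay Credit: +668 days → 4 September 2032.
Regulatory Review Extension: +1869 days → 17 October 2037.

2037-10-17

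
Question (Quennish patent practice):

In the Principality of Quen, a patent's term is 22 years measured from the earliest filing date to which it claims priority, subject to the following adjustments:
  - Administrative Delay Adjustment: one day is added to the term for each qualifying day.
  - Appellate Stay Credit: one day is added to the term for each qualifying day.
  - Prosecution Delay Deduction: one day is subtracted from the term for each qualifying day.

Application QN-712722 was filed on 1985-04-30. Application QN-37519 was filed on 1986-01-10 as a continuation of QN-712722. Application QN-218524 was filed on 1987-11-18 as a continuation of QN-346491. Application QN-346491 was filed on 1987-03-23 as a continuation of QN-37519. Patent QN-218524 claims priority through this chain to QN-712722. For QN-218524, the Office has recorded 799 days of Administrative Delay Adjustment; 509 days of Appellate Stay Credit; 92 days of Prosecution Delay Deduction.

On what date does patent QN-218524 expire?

Earliest priority filing: 30 April 1985.
Base term: 30 April 1985 + 22 years → 30 April 2007.
Administrative Delay Adjustment: +799 days → 7 July 2009.
Appellate Stay Credit: +509 days → 28 November 2010.
Prosecution Delay Deduction: −92 days → 28 August 2010.

August 28, 2010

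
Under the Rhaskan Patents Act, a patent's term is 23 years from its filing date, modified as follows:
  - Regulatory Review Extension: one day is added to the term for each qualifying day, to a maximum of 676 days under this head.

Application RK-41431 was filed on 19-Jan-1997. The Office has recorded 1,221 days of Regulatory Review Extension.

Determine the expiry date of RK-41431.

Base term: filing date + 23 years → 19 January 2020.
Regulatory Review Extension: 1221 days claimed exceeds the 676-day cap, so +676 days → 25 November 2021.

2021-11-25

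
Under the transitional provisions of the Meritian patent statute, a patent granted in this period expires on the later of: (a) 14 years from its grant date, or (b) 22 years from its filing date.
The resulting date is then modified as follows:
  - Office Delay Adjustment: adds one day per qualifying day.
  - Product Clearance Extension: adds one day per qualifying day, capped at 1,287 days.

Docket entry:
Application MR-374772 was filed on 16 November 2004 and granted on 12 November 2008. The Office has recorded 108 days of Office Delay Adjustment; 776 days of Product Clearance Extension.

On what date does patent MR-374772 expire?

2029-04-18

(a) grant + 14 years → 12 November 2022.
(b) filing + 22 years → 16 November 2026.
Later of the two: 16 November 2026.
Office Delay Adjustment: +108 days → 4 March 2027.
Product Clearance Extension: 776 days (within the 1287-day cap) → +776 days → 18 April 2029.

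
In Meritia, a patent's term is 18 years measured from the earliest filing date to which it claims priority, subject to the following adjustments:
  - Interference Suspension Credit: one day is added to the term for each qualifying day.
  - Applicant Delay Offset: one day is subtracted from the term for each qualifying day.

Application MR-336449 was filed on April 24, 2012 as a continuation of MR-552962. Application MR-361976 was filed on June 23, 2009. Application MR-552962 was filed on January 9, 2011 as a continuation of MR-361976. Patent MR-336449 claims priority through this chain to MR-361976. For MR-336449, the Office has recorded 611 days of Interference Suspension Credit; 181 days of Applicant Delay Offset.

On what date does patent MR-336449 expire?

Earliest priority filing: 23 June 2009.
Base term: 23 June 2009 + 18 years → 23 June 2027.
Interference Suspension Credit: +611 days → 23 February 2029.
Applicant Delay Offset: −181 days → 26 August 2028.

2028-08-26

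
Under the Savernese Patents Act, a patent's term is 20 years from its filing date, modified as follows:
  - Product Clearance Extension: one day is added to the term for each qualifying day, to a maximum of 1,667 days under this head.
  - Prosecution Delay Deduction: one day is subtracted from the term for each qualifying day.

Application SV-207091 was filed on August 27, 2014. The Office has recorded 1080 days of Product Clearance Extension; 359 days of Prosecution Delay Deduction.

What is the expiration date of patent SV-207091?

August 17, 2036

Base term: filing date + 20 years → 27 August 2034.
Product Clearance Extension: 1080 days (within the 1667-day cap) → +1080 days → 11 August 2037.
Prosecution Delay Deduction: −359 days → 17 August 2036.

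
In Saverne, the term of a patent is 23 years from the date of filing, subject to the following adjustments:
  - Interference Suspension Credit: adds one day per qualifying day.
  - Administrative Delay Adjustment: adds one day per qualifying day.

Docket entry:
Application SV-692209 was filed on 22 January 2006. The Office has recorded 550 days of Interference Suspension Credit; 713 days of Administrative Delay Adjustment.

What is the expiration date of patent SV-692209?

July 8, 2032

Base term: filing date + 23 years → 22 January 2029.
Interference Suspension Credit: +550 days → 26 July 2030.
Administrative Delay Adjustment: +713 days → 8 July 2032.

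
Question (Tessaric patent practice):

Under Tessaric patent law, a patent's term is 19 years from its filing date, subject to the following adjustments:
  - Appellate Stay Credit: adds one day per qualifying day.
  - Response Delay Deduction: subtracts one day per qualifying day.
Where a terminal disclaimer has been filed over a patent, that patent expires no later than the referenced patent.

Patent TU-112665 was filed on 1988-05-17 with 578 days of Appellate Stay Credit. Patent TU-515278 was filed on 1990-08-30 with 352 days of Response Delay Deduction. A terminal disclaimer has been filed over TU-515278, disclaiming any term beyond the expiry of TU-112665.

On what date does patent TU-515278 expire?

Natural term of TU-515278:
  Base: filing + 19 years → 30 August 2009.
  Response Delay Deduction: −352 days → 12 September 2008.
Expiry of referenced patent TU-112665:
  Base: filing + 19 years → 17 May 2007.
  Appellate Stay Credit: +578 days → 15 December 2008.
Terminal disclaimer: TU-515278 expires on the earlier of 12 September 2008 and 15 December 2008.

2008-09-12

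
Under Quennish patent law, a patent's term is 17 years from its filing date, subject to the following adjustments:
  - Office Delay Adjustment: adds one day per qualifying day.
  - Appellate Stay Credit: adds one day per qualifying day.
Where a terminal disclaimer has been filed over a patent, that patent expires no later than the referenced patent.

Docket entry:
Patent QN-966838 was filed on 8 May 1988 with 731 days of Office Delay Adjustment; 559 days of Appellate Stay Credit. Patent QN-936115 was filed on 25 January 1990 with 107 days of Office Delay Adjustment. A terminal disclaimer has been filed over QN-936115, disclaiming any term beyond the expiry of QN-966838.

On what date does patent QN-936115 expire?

Natural term of QN-936115:
  Base: filing + 17 years → 25 January 2007.
  Office Delay Adjustment: +107 days → 12 May 2007.
Expiry of referenced patent QN-966838:
  Base: filing + 17 years → 8 May 2005.
  Office Delay Adjustment: +731 days → 9 May 2007.
  Appellate Stay Credit: +559 days → 18 November 2008.
Terminal disclaimer: QN-936115 expires on the earlier of 12 May 2007 and 18 November 2008.

May 12, 2007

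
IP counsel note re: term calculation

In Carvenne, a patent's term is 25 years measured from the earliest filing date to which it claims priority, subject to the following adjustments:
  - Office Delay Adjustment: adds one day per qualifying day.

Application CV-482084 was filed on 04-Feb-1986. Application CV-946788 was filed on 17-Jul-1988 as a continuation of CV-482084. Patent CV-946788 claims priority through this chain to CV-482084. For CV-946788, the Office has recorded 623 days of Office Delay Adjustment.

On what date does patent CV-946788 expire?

Earliest priority filing: 4 February 1986.
Base term: 4 February 1986 + 25 years → 4 February 2011.
Office Delay Adjustment: +623 days → 19 October 2012.

October 19, 2012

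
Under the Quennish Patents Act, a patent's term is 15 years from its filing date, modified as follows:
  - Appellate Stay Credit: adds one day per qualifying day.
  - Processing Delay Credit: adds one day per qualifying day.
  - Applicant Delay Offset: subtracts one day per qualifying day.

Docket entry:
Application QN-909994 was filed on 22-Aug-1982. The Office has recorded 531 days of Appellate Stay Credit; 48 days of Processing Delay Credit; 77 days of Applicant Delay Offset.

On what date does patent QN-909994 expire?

Base term: filing date + 15 years → 22 August 1997.
Appellate Stay Credit: +531 days → 4 February 1999.
Processing Delay Credit: +48 days → 24 March 1999.
Applicant Delay Offset: −77 days → 6 January 1999.

January 6, 1999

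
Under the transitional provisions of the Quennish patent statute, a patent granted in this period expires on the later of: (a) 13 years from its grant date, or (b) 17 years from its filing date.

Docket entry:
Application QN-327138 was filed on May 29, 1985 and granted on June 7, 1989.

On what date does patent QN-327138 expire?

(a) grant + 13 years → 7 June 2002.
(b) filing + 17 years → 29 May 2002.
Later of the two: 7 June 2002.

June 7, 2002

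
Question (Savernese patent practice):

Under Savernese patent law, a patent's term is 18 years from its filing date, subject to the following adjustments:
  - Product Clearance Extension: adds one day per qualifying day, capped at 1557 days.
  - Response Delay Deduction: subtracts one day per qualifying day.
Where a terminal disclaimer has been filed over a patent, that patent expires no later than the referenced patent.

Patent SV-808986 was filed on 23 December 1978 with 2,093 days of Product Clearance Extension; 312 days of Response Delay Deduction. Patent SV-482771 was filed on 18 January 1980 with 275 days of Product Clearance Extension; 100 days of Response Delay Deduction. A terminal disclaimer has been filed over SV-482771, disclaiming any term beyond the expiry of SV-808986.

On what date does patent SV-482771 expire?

Natural term of SV-482771:
  Base: filing + 18 years → 18 January 1998.
  Product Clearance Extension: 275 days (within the 1557-day cap) → +275 days → 20 October 1998.
  Response Delay Deduction: −100 days → 12 July 1998.
Expiry of referenced patent SV-808986:
  Base: filing + 18 years → 23 December 1996.
  Product Clearance Extension: 2093 days claimed exceeds the 1557-day cap, so +1557 days → 29 March 2001.
  Response Delay Deduction: −312 days → 21 May 2000.
Terminal disclaimer: SV-482771 expires on the earlier of 12 July 1998 and 21 May 2000.

July 12, 1998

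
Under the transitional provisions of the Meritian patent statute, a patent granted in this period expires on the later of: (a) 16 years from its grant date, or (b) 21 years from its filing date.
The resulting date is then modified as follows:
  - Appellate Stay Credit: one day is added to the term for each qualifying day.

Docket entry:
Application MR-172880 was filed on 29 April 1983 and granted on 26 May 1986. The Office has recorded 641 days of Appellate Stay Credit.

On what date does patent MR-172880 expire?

January 30, 2006

(a) grant + 16 years → 26 May 2002.
(b) filing + 21 years → 29 April 2004.
Later of the two: 29 April 2004.
Appellate Stay Credit: +641 days → 30 January 2006.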